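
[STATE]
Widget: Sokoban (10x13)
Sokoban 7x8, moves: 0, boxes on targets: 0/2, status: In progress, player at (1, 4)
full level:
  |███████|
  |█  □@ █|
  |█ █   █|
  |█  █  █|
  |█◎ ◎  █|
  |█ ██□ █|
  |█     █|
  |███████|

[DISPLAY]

███████   
█  □@ █   
█ █   █   
█  █  █   
█◎ ◎  █   
█ ██□ █   
█     █   
███████   
Moves: 0  
          
          
          
          


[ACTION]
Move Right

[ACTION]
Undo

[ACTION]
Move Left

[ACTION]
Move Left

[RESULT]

███████   
█□@   █   
█ █   █   
█  █  █   
█◎ ◎  █   
█ ██□ █   
█     █   
███████   
Moves: 2  
          
          
          
          


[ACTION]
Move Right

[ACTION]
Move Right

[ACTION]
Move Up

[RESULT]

███████   
█□  @ █   
█ █   █   
█  █  █   
█◎ ◎  █   
█ ██□ █   
█     █   
███████   
Moves: 4  
          
          
          
          


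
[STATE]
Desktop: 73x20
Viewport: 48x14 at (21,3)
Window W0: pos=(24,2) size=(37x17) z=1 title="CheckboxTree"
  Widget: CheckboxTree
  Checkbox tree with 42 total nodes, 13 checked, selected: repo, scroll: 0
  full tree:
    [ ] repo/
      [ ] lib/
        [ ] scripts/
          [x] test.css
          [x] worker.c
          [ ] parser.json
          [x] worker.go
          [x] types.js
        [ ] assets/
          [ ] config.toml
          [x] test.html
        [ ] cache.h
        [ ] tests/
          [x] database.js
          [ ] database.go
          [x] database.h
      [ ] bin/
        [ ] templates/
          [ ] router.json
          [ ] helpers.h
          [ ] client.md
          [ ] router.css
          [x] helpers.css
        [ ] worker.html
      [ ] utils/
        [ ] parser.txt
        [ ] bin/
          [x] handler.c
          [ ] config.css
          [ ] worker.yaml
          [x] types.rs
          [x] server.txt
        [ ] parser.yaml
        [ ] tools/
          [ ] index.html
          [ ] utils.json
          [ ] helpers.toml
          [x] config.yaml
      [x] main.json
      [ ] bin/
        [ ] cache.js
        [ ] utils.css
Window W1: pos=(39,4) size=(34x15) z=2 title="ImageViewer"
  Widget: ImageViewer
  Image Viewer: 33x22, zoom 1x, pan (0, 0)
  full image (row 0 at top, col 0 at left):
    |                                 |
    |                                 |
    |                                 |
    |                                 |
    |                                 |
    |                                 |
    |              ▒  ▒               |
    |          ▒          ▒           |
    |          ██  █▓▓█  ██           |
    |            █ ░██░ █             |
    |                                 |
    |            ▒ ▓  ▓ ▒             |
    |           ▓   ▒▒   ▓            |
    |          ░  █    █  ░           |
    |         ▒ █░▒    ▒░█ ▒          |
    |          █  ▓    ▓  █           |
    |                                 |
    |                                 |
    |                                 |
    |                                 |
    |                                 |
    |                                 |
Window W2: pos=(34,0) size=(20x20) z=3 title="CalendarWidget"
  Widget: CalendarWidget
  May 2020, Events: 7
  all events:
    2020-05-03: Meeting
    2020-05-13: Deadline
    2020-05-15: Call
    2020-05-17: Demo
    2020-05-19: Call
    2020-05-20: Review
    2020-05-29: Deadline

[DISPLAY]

   ┃ Checkbox┃     May 2020     ┃      ┃        
   ┠─────────┃Mo Tu We Th Fr Sa ┃━━━━━━━━━━━━━━━
   ┃>[-] repo┃             1  2 ┃               
   ┃   [-] li┃ 4  5  6  7  8  9 ┃───────────────
   ┃     [-] ┃11 12 13* 14 15* 1┃               
   ┃       [x┃18 19* 20* 21 22 2┃               
   ┃       [x┃25 26 27 28 29* 30┃               
   ┃       [ ┃                  ┃               
   ┃       [x┃                  ┃               
   ┃       [x┃                  ┃               
   ┃     [-] ┃                  ┃▒  ▒           
   ┃       [ ┃                  ┃       ▒       
   ┃       [x┃                  ┃█▓▓█  ██       
   ┃     [ ] ┃                  ┃░██░ █         


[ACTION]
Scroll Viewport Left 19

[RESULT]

                      ┃ Checkbox┃     May 2020  
                      ┠─────────┃Mo Tu We Th Fr 
                      ┃>[-] repo┃             1 
                      ┃   [-] li┃ 4  5  6  7  8 
                      ┃     [-] ┃11 12 13* 14 15
                      ┃       [x┃18 19* 20* 21 2
                      ┃       [x┃25 26 27 28 29*
                      ┃       [ ┃               
                      ┃       [x┃               
                      ┃       [x┃               
                      ┃     [-] ┃               
                      ┃       [ ┃               
                      ┃       [x┃               
                      ┃     [ ] ┃               


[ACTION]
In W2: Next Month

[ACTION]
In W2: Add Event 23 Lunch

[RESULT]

                      ┃ Checkbox┃    June 2020  
                      ┠─────────┃Mo Tu We Th Fr 
                      ┃>[-] repo┃ 1  2  3  4  5 
                      ┃   [-] li┃ 8  9 10 11 12 
                      ┃     [-] ┃15 16 17 18 19 
                      ┃       [x┃22 23* 24 25 26
                      ┃       [x┃29 30          
                      ┃       [ ┃               
                      ┃       [x┃               
                      ┃       [x┃               
                      ┃     [-] ┃               
                      ┃       [ ┃               
                      ┃       [x┃               
                      ┃     [ ] ┃               


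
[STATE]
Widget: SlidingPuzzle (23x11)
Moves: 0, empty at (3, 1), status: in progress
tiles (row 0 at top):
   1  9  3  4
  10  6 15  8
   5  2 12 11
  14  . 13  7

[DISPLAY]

┌────┬────┬────┬────┐  
│  1 │  9 │  3 │  4 │  
├────┼────┼────┼────┤  
│ 10 │  6 │ 15 │  8 │  
├────┼────┼────┼────┤  
│  5 │  2 │ 12 │ 11 │  
├────┼────┼────┼────┤  
│ 14 │    │ 13 │  7 │  
└────┴────┴────┴────┘  
Moves: 0               
                       


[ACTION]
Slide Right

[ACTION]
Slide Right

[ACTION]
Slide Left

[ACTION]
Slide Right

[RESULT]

┌────┬────┬────┬────┐  
│  1 │  9 │  3 │  4 │  
├────┼────┼────┼────┤  
│ 10 │  6 │ 15 │  8 │  
├────┼────┼────┼────┤  
│  5 │  2 │ 12 │ 11 │  
├────┼────┼────┼────┤  
│    │ 14 │ 13 │  7 │  
└────┴────┴────┴────┘  
Moves: 3               
                       


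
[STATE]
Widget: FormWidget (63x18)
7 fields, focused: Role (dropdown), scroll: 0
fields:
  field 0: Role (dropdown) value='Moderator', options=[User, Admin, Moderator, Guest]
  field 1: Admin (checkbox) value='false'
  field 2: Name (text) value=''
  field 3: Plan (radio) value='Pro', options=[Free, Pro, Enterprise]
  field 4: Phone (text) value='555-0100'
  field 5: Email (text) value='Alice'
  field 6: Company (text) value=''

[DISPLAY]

> Role:       [Moderator                                     ▼]
  Admin:      [ ]                                              
  Name:       [                                               ]
  Plan:       ( ) Free  (●) Pro  ( ) Enterprise                
  Phone:      [555-0100                                       ]
  Email:      [Alice                                          ]
  Company:    [                                               ]
                                                               
                                                               
                                                               
                                                               
                                                               
                                                               
                                                               
                                                               
                                                               
                                                               
                                                               


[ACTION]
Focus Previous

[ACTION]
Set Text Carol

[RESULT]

  Role:       [Moderator                                     ▼]
  Admin:      [ ]                                              
  Name:       [                                               ]
  Plan:       ( ) Free  (●) Pro  ( ) Enterprise                
  Phone:      [555-0100                                       ]
  Email:      [Alice                                          ]
> Company:    [Carol                                          ]
                                                               
                                                               
                                                               
                                                               
                                                               
                                                               
                                                               
                                                               
                                                               
                                                               
                                                               


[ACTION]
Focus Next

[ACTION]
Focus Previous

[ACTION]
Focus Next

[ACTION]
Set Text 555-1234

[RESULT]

> Role:       [Moderator                                     ▼]
  Admin:      [ ]                                              
  Name:       [                                               ]
  Plan:       ( ) Free  (●) Pro  ( ) Enterprise                
  Phone:      [555-0100                                       ]
  Email:      [Alice                                          ]
  Company:    [Carol                                          ]
                                                               
                                                               
                                                               
                                                               
                                                               
                                                               
                                                               
                                                               
                                                               
                                                               
                                                               


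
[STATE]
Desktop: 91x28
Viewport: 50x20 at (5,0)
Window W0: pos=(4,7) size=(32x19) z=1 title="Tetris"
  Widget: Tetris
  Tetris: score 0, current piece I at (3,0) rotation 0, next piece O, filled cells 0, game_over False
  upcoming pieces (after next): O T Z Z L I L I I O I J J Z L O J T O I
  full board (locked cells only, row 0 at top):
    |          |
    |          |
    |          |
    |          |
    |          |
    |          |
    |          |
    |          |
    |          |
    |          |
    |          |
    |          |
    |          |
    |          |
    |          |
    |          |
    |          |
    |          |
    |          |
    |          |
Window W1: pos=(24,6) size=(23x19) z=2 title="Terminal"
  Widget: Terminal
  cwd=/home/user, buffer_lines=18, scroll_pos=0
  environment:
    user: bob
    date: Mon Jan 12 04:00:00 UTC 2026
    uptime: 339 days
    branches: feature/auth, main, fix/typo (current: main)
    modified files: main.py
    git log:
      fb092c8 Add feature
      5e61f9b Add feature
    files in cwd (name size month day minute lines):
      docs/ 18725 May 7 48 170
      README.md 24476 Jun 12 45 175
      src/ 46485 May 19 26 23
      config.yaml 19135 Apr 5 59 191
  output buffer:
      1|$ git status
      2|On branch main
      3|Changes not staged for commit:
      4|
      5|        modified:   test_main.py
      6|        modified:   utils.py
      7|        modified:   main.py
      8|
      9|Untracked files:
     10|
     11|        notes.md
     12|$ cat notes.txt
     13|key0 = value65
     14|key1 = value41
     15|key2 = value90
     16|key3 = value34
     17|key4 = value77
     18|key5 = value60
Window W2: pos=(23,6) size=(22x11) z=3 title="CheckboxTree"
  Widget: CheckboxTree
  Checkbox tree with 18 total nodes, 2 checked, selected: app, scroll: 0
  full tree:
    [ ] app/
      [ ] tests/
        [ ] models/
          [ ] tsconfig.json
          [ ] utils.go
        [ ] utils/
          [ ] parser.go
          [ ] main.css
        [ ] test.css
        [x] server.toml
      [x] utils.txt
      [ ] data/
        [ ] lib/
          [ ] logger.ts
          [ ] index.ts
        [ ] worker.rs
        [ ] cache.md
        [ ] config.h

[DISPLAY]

                                                  
                                                  
                                                  
                                                  
                                                  
                                                  
                  ┏━━━━━━━━━━━━━━━━━━━━┓━┓        
━━━━━━━━━━━━━━━━━━┃ CheckboxTree       ┃ ┃        
 Tetris           ┠────────────────────┨─┨        
──────────────────┃>[-] app/           ┃ ┃        
          │Next:  ┃   [-] tests/       ┃ ┃        
          │▓▓     ┃     [ ] models/    ┃o┃        
          │▓▓     ┃       [ ] tsconfig.┃ ┃        
          │       ┃       [ ] utils.go ┃t┃        
          │       ┃     [ ] utils/     ┃u┃        
          │       ┃       [ ] parser.go┃m┃        
          │Score: ┗━━━━━━━━━━━━━━━━━━━━┛ ┃        
          │0       ┃Untracked files:     ┃        
          │        ┃                     ┃        
          │        ┃        notes.md     ┃        


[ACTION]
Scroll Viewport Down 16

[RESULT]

 Tetris           ┠────────────────────┨─┨        
──────────────────┃>[-] app/           ┃ ┃        
          │Next:  ┃   [-] tests/       ┃ ┃        
          │▓▓     ┃     [ ] models/    ┃o┃        
          │▓▓     ┃       [ ] tsconfig.┃ ┃        
          │       ┃       [ ] utils.go ┃t┃        
          │       ┃     [ ] utils/     ┃u┃        
          │       ┃       [ ] parser.go┃m┃        
          │Score: ┗━━━━━━━━━━━━━━━━━━━━┛ ┃        
          │0       ┃Untracked files:     ┃        
          │        ┃                     ┃        
          │        ┃        notes.md     ┃        
          │        ┃$ cat notes.txt      ┃        
          │        ┃key0 = value65       ┃        
          │        ┃key1 = value41       ┃        
          │        ┃key2 = value90       ┃        
          │        ┗━━━━━━━━━━━━━━━━━━━━━┛        
━━━━━━━━━━━━━━━━━━━━━━━━━━━━━━┛                   
                                                  
                                                  


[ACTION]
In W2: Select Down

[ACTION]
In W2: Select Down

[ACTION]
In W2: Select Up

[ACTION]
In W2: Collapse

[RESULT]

 Tetris           ┠────────────────────┨─┨        
──────────────────┃ [-] app/           ┃ ┃        
          │Next:  ┃>  [-] tests/       ┃ ┃        
          │▓▓     ┃   [x] utils.txt    ┃o┃        
          │▓▓     ┃   [ ] data/        ┃ ┃        
          │       ┃     [ ] lib/       ┃t┃        
          │       ┃       [ ] logger.ts┃u┃        
          │       ┃       [ ] index.ts ┃m┃        
          │Score: ┗━━━━━━━━━━━━━━━━━━━━┛ ┃        
          │0       ┃Untracked files:     ┃        
          │        ┃                     ┃        
          │        ┃        notes.md     ┃        
          │        ┃$ cat notes.txt      ┃        
          │        ┃key0 = value65       ┃        
          │        ┃key1 = value41       ┃        
          │        ┃key2 = value90       ┃        
          │        ┗━━━━━━━━━━━━━━━━━━━━━┛        
━━━━━━━━━━━━━━━━━━━━━━━━━━━━━━┛                   
                                                  
                                                  


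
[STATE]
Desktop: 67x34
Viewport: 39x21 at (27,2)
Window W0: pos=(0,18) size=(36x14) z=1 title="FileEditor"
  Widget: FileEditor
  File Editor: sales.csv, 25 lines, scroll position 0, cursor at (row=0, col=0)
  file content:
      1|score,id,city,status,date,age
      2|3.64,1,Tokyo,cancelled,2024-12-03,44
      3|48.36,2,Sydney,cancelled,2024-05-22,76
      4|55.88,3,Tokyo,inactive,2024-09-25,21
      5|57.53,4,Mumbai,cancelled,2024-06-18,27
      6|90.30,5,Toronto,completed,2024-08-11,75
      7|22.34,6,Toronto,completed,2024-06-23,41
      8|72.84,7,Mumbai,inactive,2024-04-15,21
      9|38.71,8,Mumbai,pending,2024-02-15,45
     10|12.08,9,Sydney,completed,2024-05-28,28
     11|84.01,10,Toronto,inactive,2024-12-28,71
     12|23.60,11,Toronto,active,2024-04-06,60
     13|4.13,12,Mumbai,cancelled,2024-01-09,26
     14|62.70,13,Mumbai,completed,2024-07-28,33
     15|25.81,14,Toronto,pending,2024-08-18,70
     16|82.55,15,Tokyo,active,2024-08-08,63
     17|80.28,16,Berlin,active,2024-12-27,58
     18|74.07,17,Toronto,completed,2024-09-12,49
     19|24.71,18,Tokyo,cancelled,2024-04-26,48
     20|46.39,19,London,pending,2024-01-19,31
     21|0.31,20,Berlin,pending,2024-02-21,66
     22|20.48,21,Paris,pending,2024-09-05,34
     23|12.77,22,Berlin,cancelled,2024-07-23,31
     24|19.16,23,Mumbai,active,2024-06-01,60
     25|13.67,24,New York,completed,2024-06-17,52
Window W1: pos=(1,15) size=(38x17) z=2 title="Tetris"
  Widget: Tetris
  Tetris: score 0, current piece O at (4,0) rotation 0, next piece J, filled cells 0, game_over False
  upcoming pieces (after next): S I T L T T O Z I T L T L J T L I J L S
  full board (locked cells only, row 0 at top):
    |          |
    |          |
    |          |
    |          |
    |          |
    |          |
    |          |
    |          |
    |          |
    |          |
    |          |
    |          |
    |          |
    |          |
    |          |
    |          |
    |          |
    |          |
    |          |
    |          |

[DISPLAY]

                                       
                                       
                                       
                                       
                                       
                                       
                                       
                                       
                                       
                                       
                                       
                                       
                                       
━━━━━━━━━━━┓                           
           ┃                           
───────────┨                           
           ┃                           
           ┃                           
           ┃                           
           ┃                           
           ┃                           


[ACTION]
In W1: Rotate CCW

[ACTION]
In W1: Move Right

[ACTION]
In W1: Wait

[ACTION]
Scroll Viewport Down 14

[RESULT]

                                       
                                       
━━━━━━━━━━━┓                           
           ┃                           
───────────┨                           
           ┃                           
           ┃                           
           ┃                           
           ┃                           
           ┃                           
           ┃                           
           ┃                           
           ┃                           
           ┃                           
           ┃                           
           ┃                           
           ┃                           
           ┃                           
━━━━━━━━━━━┛                           
                                       
                                       


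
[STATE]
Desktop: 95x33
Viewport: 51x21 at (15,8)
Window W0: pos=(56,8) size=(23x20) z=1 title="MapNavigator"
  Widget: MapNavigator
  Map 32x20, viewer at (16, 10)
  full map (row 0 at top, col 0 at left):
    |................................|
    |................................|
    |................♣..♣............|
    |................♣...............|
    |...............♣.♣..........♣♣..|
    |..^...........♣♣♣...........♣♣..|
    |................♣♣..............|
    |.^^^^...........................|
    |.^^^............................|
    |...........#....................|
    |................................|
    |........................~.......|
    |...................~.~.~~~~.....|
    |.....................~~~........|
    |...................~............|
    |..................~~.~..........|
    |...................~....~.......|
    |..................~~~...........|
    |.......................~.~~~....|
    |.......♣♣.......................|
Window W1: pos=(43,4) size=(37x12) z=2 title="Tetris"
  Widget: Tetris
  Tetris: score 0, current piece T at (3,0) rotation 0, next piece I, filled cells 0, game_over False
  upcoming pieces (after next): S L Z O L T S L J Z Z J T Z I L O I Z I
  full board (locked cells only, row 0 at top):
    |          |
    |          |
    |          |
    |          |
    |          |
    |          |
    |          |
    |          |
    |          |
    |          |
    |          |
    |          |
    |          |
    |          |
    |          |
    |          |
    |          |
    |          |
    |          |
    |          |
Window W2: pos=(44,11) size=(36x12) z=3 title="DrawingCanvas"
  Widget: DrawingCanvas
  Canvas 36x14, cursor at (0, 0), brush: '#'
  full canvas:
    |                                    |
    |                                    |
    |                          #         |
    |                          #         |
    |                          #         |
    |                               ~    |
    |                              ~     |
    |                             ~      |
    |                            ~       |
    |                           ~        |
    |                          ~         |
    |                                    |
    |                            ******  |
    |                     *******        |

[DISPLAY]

                            ┃          │████       
                            ┃          │           
                            ┃          │           
                            ┃┏━━━━━━━━━━━━━━━━━━━━━
                            ┃┃ DrawingCanvas       
                            ┃┠─────────────────────
                            ┃┃+                    
                            ┗┃                     
                             ┃                     
                             ┃                     
                             ┃                     
                             ┃                     
                             ┃                     
                             ┃                     
                             ┗━━━━━━━━━━━━━━━━━━━━━
                                         ┃.........
                                         ┃.........
                                         ┃.........
                                         ┃.........
                                         ┗━━━━━━━━━
                                                   


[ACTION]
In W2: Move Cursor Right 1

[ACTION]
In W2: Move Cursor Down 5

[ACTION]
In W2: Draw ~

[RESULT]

                            ┃          │████       
                            ┃          │           
                            ┃          │           
                            ┃┏━━━━━━━━━━━━━━━━━━━━━
                            ┃┃ DrawingCanvas       
                            ┃┠─────────────────────
                            ┃┃                     
                            ┗┃                     
                             ┃                     
                             ┃                     
                             ┃                     
                             ┃ ~                   
                             ┃                     
                             ┃                     
                             ┗━━━━━━━━━━━━━━━━━━━━━
                                         ┃.........
                                         ┃.........
                                         ┃.........
                                         ┃.........
                                         ┗━━━━━━━━━
                                                   


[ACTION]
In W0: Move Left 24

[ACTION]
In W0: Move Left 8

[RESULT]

                            ┃          │████       
                            ┃          │           
                            ┃          │           
                            ┃┏━━━━━━━━━━━━━━━━━━━━━
                            ┃┃ DrawingCanvas       
                            ┃┠─────────────────────
                            ┃┃                     
                            ┗┃                     
                             ┃                     
                             ┃                     
                             ┃                     
                             ┃ ~                   
                             ┃                     
                             ┃                     
                             ┗━━━━━━━━━━━━━━━━━━━━━
                                         ┃         
                                         ┃         
                                         ┃         
                                         ┃         
                                         ┗━━━━━━━━━
                                                   


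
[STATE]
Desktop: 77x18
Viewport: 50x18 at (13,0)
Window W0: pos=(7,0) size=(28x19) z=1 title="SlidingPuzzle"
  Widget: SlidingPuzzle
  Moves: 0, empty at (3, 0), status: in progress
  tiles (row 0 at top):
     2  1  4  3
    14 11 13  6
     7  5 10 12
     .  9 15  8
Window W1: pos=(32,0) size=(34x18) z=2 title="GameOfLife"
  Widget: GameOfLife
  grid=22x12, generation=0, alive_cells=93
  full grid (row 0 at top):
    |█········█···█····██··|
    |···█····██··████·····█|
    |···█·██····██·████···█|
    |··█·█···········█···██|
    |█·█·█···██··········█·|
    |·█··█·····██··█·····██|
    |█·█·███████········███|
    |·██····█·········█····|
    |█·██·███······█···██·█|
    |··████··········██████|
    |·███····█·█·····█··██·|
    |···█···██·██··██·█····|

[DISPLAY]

━━━━━━━━━━━━━━━━━━━┏━━━━━━━━━━━━━━━━━━━━━━━━━━━━━━
ingPuzzle          ┃ GameOfLife                   
───────────────────┠──────────────────────────────
┬────┬────┬────┐   ┃Gen: 0                        
│  1 │  4 │  3 │   ┃█········█···█····██··        
┼────┼────┼────┤   ┃···█····██··████·····█        
│ 11 │ 13 │  6 │   ┃···█·██····██·████···█        
┼────┼────┼────┤   ┃··█·█···········█···██        
│  5 │ 10 │ 12 │   ┃█·█·█···██··········█·        
┼────┼────┼────┤   ┃·█··█·····██··█·····██        
│  9 │ 15 │  8 │   ┃█·█·███████········███        
┴────┴────┴────┘   ┃·██····█·········█····        
: 0                ┃█·██·███······█···██·█        
                   ┃··████··········██████        
                   ┃·███····█·█·····█··██·        
                   ┃···█···██·██··██·█····        
                   ┃                              
                   ┗━━━━━━━━━━━━━━━━━━━━━━━━━━━━━━


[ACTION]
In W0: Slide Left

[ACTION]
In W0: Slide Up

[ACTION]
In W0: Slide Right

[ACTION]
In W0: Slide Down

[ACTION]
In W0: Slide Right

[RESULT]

━━━━━━━━━━━━━━━━━━━┏━━━━━━━━━━━━━━━━━━━━━━━━━━━━━━
ingPuzzle          ┃ GameOfLife                   
───────────────────┠──────────────────────────────
┬────┬────┬────┐   ┃Gen: 0                        
│  1 │  4 │  3 │   ┃█········█···█····██··        
┼────┼────┼────┤   ┃···█····██··████·····█        
│ 11 │ 13 │  6 │   ┃···█·██····██·████···█        
┼────┼────┼────┤   ┃··█·█···········█···██        
│  5 │ 10 │ 12 │   ┃█·█·█···██··········█·        
┼────┼────┼────┤   ┃·█··█·····██··█·····██        
│  9 │ 15 │  8 │   ┃█·█·███████········███        
┴────┴────┴────┘   ┃·██····█·········█····        
: 3                ┃█·██·███······█···██·█        
                   ┃··████··········██████        
                   ┃·███····█·█·····█··██·        
                   ┃···█···██·██··██·█····        
                   ┃                              
                   ┗━━━━━━━━━━━━━━━━━━━━━━━━━━━━━━


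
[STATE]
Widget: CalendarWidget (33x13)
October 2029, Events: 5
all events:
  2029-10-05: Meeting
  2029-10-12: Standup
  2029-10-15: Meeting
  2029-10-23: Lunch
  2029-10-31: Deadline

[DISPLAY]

           October 2029          
Mo Tu We Th Fr Sa Su             
 1  2  3  4  5*  6  7            
 8  9 10 11 12* 13 14            
15* 16 17 18 19 20 21            
22 23* 24 25 26 27 28            
29 30 31*                        
                                 
                                 
                                 
                                 
                                 
                                 


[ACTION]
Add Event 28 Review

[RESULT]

           October 2029          
Mo Tu We Th Fr Sa Su             
 1  2  3  4  5*  6  7            
 8  9 10 11 12* 13 14            
15* 16 17 18 19 20 21            
22 23* 24 25 26 27 28*           
29 30 31*                        
                                 
                                 
                                 
                                 
                                 
                                 


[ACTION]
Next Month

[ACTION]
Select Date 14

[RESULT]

          November 2029          
Mo Tu We Th Fr Sa Su             
          1  2  3  4             
 5  6  7  8  9 10 11             
12 13 [14] 15 16 17 18           
19 20 21 22 23 24 25             
26 27 28 29 30                   
                                 
                                 
                                 
                                 
                                 
                                 


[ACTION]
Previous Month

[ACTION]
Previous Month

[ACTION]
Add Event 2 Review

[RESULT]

          September 2029         
Mo Tu We Th Fr Sa Su             
                1  2*            
 3  4  5  6  7  8  9             
10 11 12 13 14 15 16             
17 18 19 20 21 22 23             
24 25 26 27 28 29 30             
                                 
                                 
                                 
                                 
                                 
                                 


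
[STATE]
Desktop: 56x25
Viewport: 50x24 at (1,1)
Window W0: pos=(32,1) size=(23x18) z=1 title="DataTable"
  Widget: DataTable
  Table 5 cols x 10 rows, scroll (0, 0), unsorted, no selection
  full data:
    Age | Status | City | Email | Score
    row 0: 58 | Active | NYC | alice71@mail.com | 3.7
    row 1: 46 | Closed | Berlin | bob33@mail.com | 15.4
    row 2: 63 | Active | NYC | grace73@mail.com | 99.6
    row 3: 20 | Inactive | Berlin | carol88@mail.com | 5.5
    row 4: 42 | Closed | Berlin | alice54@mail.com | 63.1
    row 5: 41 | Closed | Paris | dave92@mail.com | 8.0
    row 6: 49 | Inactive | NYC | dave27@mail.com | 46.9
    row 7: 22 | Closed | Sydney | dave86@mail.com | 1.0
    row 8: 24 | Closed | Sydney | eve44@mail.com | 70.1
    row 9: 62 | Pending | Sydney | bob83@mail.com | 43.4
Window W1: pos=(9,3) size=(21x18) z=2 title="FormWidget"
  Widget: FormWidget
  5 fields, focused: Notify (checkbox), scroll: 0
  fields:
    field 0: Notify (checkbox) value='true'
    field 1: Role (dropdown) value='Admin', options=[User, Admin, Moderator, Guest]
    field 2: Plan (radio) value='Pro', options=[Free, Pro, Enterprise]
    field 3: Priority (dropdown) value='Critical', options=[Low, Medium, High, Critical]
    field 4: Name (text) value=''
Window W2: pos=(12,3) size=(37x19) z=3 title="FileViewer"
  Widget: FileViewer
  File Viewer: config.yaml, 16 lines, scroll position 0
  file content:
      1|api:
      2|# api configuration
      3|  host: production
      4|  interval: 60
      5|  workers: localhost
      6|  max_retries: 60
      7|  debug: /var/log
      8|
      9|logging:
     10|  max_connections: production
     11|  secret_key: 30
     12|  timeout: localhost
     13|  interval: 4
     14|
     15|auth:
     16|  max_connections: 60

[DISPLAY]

                               ┏━━━━━━━━━━━━━━━━━━
                               ┃ DataTable        
        ┏━━┏━━━━━━━━━━━━━━━━━━━━━━━━━━━━━━━━━━━┓──
        ┃ F┃ FileViewer                        ┃y 
        ┠──┠───────────────────────────────────┨──
        ┃> ┃api:                              ▲┃  
        ┃  ┃# api configuration               █┃li
        ┃  ┃  host: production                ░┃  
        ┃  ┃  interval: 60                    ░┃li
        ┃  ┃  workers: localhost              ░┃li
        ┃  ┃  max_retries: 60                 ░┃is
        ┃  ┃  debug: /var/log                 ░┃  
        ┃  ┃                                  ░┃ne
        ┃  ┃logging:                          ░┃ne
        ┃  ┃  max_connections: production     ░┃ne
        ┃  ┃  secret_key: 30                  ░┃  
        ┃  ┃  timeout: localhost              ░┃  
        ┃  ┃  interval: 4                     ░┃━━
        ┃  ┃                                  ░┃  
        ┗━━┃auth:                             ▼┃  
           ┗━━━━━━━━━━━━━━━━━━━━━━━━━━━━━━━━━━━┛  
                                                  
                                                  
                                                  


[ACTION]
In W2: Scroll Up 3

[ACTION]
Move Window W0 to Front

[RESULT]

                               ┏━━━━━━━━━━━━━━━━━━
                               ┃ DataTable        
        ┏━━┏━━━━━━━━━━━━━━━━━━━┠──────────────────
        ┃ F┃ FileViewer        ┃Age│Status  │City 
        ┠──┠───────────────────┃───┼────────┼─────
        ┃> ┃api:               ┃58 │Active  │NYC  
        ┃  ┃# api configuration┃46 │Closed  │Berli
        ┃  ┃  host: production ┃63 │Active  │NYC  
        ┃  ┃  interval: 60     ┃20 │Inactive│Berli
        ┃  ┃  workers: localhos┃42 │Closed  │Berli
        ┃  ┃  max_retries: 60  ┃41 │Closed  │Paris
        ┃  ┃  debug: /var/log  ┃49 │Inactive│NYC  
        ┃  ┃                   ┃22 │Closed  │Sydne
        ┃  ┃logging:           ┃24 │Closed  │Sydne
        ┃  ┃  max_connections: ┃62 │Pending │Sydne
        ┃  ┃  secret_key: 30   ┃                  
        ┃  ┃  timeout: localhos┃                  
        ┃  ┃  interval: 4      ┗━━━━━━━━━━━━━━━━━━
        ┃  ┃                                  ░┃  
        ┗━━┃auth:                             ▼┃  
           ┗━━━━━━━━━━━━━━━━━━━━━━━━━━━━━━━━━━━┛  
                                                  
                                                  
                                                  


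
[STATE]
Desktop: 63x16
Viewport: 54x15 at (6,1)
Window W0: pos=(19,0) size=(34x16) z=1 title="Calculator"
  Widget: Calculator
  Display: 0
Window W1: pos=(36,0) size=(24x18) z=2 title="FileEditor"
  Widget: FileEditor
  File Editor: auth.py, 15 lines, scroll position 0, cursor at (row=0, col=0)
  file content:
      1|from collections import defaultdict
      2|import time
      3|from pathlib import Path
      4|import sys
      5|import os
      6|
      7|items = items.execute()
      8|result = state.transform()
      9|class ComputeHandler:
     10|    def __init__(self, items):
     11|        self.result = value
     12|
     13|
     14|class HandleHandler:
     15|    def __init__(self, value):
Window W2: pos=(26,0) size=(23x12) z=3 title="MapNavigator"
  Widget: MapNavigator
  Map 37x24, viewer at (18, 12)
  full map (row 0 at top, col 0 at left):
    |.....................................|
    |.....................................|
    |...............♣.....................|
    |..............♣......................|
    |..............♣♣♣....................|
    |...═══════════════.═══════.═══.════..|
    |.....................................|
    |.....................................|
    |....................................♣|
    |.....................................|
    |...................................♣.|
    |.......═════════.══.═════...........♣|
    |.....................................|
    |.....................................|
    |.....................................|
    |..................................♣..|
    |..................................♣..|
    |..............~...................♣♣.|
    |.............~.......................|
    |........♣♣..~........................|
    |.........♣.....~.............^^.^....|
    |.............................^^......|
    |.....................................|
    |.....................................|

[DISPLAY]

             ┃ Calcu┃ MapNavigator        ┃          ┃
             ┠──────┠─────────────────────┨──────────┨
             ┃      ┃.....................┃ions impo▲┃
             ┃┌───┬─┃.....................┃         █┃
             ┃│ 7 │ ┃.....................┃ import P░┃
             ┃├───┼─┃════════.══.═════....┃         ░┃
             ┃│ 4 │ ┃..........@..........┃         ░┃
             ┃├───┼─┃.....................┃         ░┃
             ┃│ 1 │ ┃.....................┃s.execute░┃
             ┃├───┼─┃.....................┃te.transf░┃
             ┃│ 0 │ ┗━━━━━━━━━━━━━━━━━━━━━┛eHandler:░┃
             ┃├───┼───┼───┼───┃    def __init__(self░┃
             ┃│ C │ MC│ MR│ M+┃        self.result =░┃
             ┃└───┴───┴───┴───┃                     ░┃
             ┗━━━━━━━━━━━━━━━━┃                     ░┃


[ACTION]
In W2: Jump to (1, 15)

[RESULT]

             ┃ Calcu┃ MapNavigator        ┃          ┃
             ┠──────┠─────────────────────┨──────────┨
             ┃      ┃         .......═════┃ions impo▲┃
             ┃┌───┬─┃         ............┃         █┃
             ┃│ 7 │ ┃         ............┃ import P░┃
             ┃├───┼─┃         ............┃         ░┃
             ┃│ 4 │ ┃         .@..........┃         ░┃
             ┃├───┼─┃         ............┃         ░┃
             ┃│ 1 │ ┃         ............┃s.execute░┃
             ┃├───┼─┃         ............┃te.transf░┃
             ┃│ 0 │ ┗━━━━━━━━━━━━━━━━━━━━━┛eHandler:░┃
             ┃├───┼───┼───┼───┃    def __init__(self░┃
             ┃│ C │ MC│ MR│ M+┃        self.result =░┃
             ┃└───┴───┴───┴───┃                     ░┃
             ┗━━━━━━━━━━━━━━━━┃                     ░┃


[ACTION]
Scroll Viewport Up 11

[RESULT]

             ┏━━━━━━┏━━━━━━━━━━━━━━━━━━━━━┓━━━━━━━━━━┓
             ┃ Calcu┃ MapNavigator        ┃          ┃
             ┠──────┠─────────────────────┨──────────┨
             ┃      ┃         .......═════┃ions impo▲┃
             ┃┌───┬─┃         ............┃         █┃
             ┃│ 7 │ ┃         ............┃ import P░┃
             ┃├───┼─┃         ............┃         ░┃
             ┃│ 4 │ ┃         .@..........┃         ░┃
             ┃├───┼─┃         ............┃         ░┃
             ┃│ 1 │ ┃         ............┃s.execute░┃
             ┃├───┼─┃         ............┃te.transf░┃
             ┃│ 0 │ ┗━━━━━━━━━━━━━━━━━━━━━┛eHandler:░┃
             ┃├───┼───┼───┼───┃    def __init__(self░┃
             ┃│ C │ MC│ MR│ M+┃        self.result =░┃
             ┃└───┴───┴───┴───┃                     ░┃


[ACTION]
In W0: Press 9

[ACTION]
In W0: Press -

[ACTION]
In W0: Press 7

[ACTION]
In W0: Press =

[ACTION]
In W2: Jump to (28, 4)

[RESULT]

             ┏━━━━━━┏━━━━━━━━━━━━━━━━━━━━━┓━━━━━━━━━━┓
             ┃ Calcu┃ MapNavigator        ┃          ┃
             ┠──────┠─────────────────────┨──────────┨
             ┃      ┃...................  ┃ions impo▲┃
             ┃┌───┬─┃...................  ┃         █┃
             ┃│ 7 │ ┃...................  ┃ import P░┃
             ┃├───┼─┃...................  ┃         ░┃
             ┃│ 4 │ ┃..........@........  ┃         ░┃
             ┃├───┼─┃.═══════.═══.════..  ┃         ░┃
             ┃│ 1 │ ┃...................  ┃s.execute░┃
             ┃├───┼─┃...................  ┃te.transf░┃
             ┃│ 0 │ ┗━━━━━━━━━━━━━━━━━━━━━┛eHandler:░┃
             ┃├───┼───┼───┼───┃    def __init__(self░┃
             ┃│ C │ MC│ MR│ M+┃        self.result =░┃
             ┃└───┴───┴───┴───┃                     ░┃
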